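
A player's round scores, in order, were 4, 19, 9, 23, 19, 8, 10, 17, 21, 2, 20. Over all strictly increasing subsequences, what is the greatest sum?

61

Let S[i] be the best sum of a strictly increasing subsequence ending at i:
i:      1  2  3  4  5  6  7  8  9 10 11
a[i]:   4 19  9 23 19  8 10 17 21  2 20
S:      4 23 13 46 32 12 23 40 61  2 60
Maximum is 61 (e.g. 4 + 9 + 10 + 17 + 21).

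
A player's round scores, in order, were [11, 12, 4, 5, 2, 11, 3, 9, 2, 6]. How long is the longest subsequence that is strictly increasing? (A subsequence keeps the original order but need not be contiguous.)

3

Let dp[i] be the length of the longest such subsequence ending at index i:
i:      1  2  3  4  5  6  7  8  9 10
a[i]:  11 12  4  5  2 11  3  9  2  6
dp:     1  2  1  2  1  3  2  3  1  3
Maximum dp value is 3.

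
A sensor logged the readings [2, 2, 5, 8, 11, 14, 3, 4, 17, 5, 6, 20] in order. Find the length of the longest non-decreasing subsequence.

Track the smallest tail for each achievable length (allowing ties):
2 → extends → [2]
2 → extends → [2, 2]
5 → extends → [2, 2, 5]
8 → extends → [2, 2, 5, 8]
11 → extends → [2, 2, 5, 8, 11]
14 → extends → [2, 2, 5, 8, 11, 14]
3 → replaces 5 → [2, 2, 3, 8, 11, 14]
4 → replaces 8 → [2, 2, 3, 4, 11, 14]
17 → extends → [2, 2, 3, 4, 11, 14, 17]
5 → replaces 11 → [2, 2, 3, 4, 5, 14, 17]
6 → replaces 14 → [2, 2, 3, 4, 5, 6, 17]
20 → extends → [2, 2, 3, 4, 5, 6, 17, 20]
Eight tails, so the longest non-decreasing subsequence has length 8 (e.g. 2, 2, 5, 8, 11, 14, 17, 20).

8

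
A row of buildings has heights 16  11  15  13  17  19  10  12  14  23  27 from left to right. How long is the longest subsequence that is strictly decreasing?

Let dp[i] be the longest strictly decreasing subsequence ending at i:
i:      1  2  3  4  5  6  7  8  9 10 11
a[i]:  16 11 15 13 17 19 10 12 14 23 27
dp:     1  2  2  3  1  1  4  4  3  1  1
Maximum is 4.

4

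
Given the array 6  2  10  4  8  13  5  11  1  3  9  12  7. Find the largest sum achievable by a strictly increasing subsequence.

39

Let S[i] be the best sum of a strictly increasing subsequence ending at i:
i:      1  2  3  4  5  6  7  8  9 10 11 12 13
a[i]:   6  2 10  4  8 13  5 11  1  3  9 12  7
S:      6  2 16  6 14 29 11 27  1  5 23 39 18
Maximum is 39 (e.g. 6 + 10 + 11 + 12).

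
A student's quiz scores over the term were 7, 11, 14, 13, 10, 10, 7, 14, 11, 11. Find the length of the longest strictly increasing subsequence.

Track the smallest tail for each achievable length (strict):
7 → extends → [7]
11 → extends → [7, 11]
14 → extends → [7, 11, 14]
13 → replaces 14 → [7, 11, 13]
10 → replaces 11 → [7, 10, 13]
10 → already a tail → [7, 10, 13]
7 → already a tail → [7, 10, 13]
14 → extends → [7, 10, 13, 14]
11 → replaces 13 → [7, 10, 11, 14]
11 → already a tail → [7, 10, 11, 14]
Four tails, so the longest strictly increasing subsequence has length 4 (e.g. 7, 11, 13, 14).

4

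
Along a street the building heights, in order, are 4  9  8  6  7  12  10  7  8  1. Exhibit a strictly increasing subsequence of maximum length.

4, 6, 7, 12

Patience tails give the LIS length; then backtrack through the dp parents:
4 → extends → [4]
9 → extends → [4, 9]
8 → replaces 9 → [4, 8]
6 → replaces 8 → [4, 6]
7 → extends → [4, 6, 7]
12 → extends → [4, 6, 7, 12]
10 → replaces 12 → [4, 6, 7, 10]
7 → already a tail → [4, 6, 7, 10]
8 → replaces 10 → [4, 6, 7, 8]
1 → replaces 4 → [1, 6, 7, 8]
Length 4; one witness is 4, 6, 7, 12.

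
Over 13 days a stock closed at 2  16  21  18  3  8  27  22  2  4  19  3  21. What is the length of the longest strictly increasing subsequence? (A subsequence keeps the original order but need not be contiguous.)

Let dp[i] be the length of the longest such subsequence ending at index i:
i:      1  2  3  4  5  6  7  8  9 10 11 12 13
a[i]:   2 16 21 18  3  8 27 22  2  4 19  3 21
dp:     1  2  3  3  2  3  4  4  1  3  4  2  5
Maximum dp value is 5.

5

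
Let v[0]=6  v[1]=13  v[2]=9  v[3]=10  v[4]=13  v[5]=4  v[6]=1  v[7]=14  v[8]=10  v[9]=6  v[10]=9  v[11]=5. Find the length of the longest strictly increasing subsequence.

Track the smallest tail for each achievable length (strict):
6 → extends → [6]
13 → extends → [6, 13]
9 → replaces 13 → [6, 9]
10 → extends → [6, 9, 10]
13 → extends → [6, 9, 10, 13]
4 → replaces 6 → [4, 9, 10, 13]
1 → replaces 4 → [1, 9, 10, 13]
14 → extends → [1, 9, 10, 13, 14]
10 → already a tail → [1, 9, 10, 13, 14]
6 → replaces 9 → [1, 6, 10, 13, 14]
9 → replaces 10 → [1, 6, 9, 13, 14]
5 → replaces 6 → [1, 5, 9, 13, 14]
Five tails, so the longest strictly increasing subsequence has length 5 (e.g. 6, 9, 10, 13, 14).

5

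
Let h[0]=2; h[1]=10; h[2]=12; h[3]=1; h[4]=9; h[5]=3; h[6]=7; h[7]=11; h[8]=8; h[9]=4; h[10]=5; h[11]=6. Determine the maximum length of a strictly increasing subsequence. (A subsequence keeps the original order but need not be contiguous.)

Track the smallest tail for each achievable length (strict):
2 → extends → [2]
10 → extends → [2, 10]
12 → extends → [2, 10, 12]
1 → replaces 2 → [1, 10, 12]
9 → replaces 10 → [1, 9, 12]
3 → replaces 9 → [1, 3, 12]
7 → replaces 12 → [1, 3, 7]
11 → extends → [1, 3, 7, 11]
8 → replaces 11 → [1, 3, 7, 8]
4 → replaces 7 → [1, 3, 4, 8]
5 → replaces 8 → [1, 3, 4, 5]
6 → extends → [1, 3, 4, 5, 6]
Five tails, so the longest strictly increasing subsequence has length 5 (e.g. 2, 3, 4, 5, 6).

5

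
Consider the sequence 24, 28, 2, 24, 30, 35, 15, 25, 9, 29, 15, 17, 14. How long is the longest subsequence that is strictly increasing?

Track the smallest tail for each achievable length (strict):
24 → extends → [24]
28 → extends → [24, 28]
2 → replaces 24 → [2, 28]
24 → replaces 28 → [2, 24]
30 → extends → [2, 24, 30]
35 → extends → [2, 24, 30, 35]
15 → replaces 24 → [2, 15, 30, 35]
25 → replaces 30 → [2, 15, 25, 35]
9 → replaces 15 → [2, 9, 25, 35]
29 → replaces 35 → [2, 9, 25, 29]
15 → replaces 25 → [2, 9, 15, 29]
17 → replaces 29 → [2, 9, 15, 17]
14 → replaces 15 → [2, 9, 14, 17]
Four tails, so the longest strictly increasing subsequence has length 4 (e.g. 24, 28, 30, 35).

4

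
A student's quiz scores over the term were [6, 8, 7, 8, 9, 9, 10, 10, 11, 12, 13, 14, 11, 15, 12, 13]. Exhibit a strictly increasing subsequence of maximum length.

Patience tails give the LIS length; then backtrack through the dp parents:
6 → extends → [6]
8 → extends → [6, 8]
7 → replaces 8 → [6, 7]
8 → extends → [6, 7, 8]
9 → extends → [6, 7, 8, 9]
9 → already a tail → [6, 7, 8, 9]
10 → extends → [6, 7, 8, 9, 10]
10 → already a tail → [6, 7, 8, 9, 10]
11 → extends → [6, 7, 8, 9, 10, 11]
12 → extends → [6, 7, 8, 9, 10, 11, 12]
13 → extends → [6, 7, 8, 9, 10, 11, 12, 13]
14 → extends → [6, 7, 8, 9, 10, 11, 12, 13, 14]
11 → already a tail → [6, 7, 8, 9, 10, 11, 12, 13, 14]
15 → extends → [6, 7, 8, 9, 10, 11, 12, 13, 14, 15]
12 → already a tail → [6, 7, 8, 9, 10, 11, 12, 13, 14, 15]
13 → already a tail → [6, 7, 8, 9, 10, 11, 12, 13, 14, 15]
Length 10; one witness is 6, 7, 8, 9, 10, 11, 12, 13, 14, 15.

6, 7, 8, 9, 10, 11, 12, 13, 14, 15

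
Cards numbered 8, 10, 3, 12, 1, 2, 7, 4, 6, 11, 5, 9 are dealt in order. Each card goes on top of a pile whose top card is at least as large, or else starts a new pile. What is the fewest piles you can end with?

The minimum number of non-increasing subsequences covering a sequence equals the length of its longest strictly increasing subsequence.
LIS length is 5 (e.g. 1, 2, 4, 6, 11), so 5 piles are needed.

5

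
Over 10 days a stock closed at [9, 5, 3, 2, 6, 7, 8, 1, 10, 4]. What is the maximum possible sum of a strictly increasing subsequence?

36

Let S[i] be the best sum of a strictly increasing subsequence ending at i:
i:      1  2  3  4  5  6  7  8  9 10
a[i]:   9  5  3  2  6  7  8  1 10  4
S:      9  5  3  2 11 18 26  1 36  7
Maximum is 36 (e.g. 5 + 6 + 7 + 8 + 10).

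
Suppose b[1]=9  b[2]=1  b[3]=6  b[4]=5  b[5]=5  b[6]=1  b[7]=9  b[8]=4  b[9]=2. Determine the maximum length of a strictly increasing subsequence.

Track the smallest tail for each achievable length (strict):
9 → extends → [9]
1 → replaces 9 → [1]
6 → extends → [1, 6]
5 → replaces 6 → [1, 5]
5 → already a tail → [1, 5]
1 → already a tail → [1, 5]
9 → extends → [1, 5, 9]
4 → replaces 5 → [1, 4, 9]
2 → replaces 4 → [1, 2, 9]
Three tails, so the longest strictly increasing subsequence has length 3 (e.g. 1, 6, 9).

3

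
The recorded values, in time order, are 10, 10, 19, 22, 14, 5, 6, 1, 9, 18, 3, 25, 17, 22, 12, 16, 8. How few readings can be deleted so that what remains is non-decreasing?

12

Fewest deletions = n − (longest non-decreasing subsequence).
i:      1  2  3  4  5  6  7  8  9 10 11 12 13 14 15 16 17
a[i]:  10 10 19 22 14  5  6  1  9 18  3 25 17 22 12 16  8
dp:     1  2  3  4  3  1  2  1  3  4  2  5  4  5  4  5  3
max dp = 5, so deletions = 17 − 5 = 12.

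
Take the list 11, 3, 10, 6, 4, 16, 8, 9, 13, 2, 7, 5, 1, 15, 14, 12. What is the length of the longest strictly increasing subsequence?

6

Track the smallest tail for each achievable length (strict):
11 → extends → [11]
3 → replaces 11 → [3]
10 → extends → [3, 10]
6 → replaces 10 → [3, 6]
4 → replaces 6 → [3, 4]
16 → extends → [3, 4, 16]
8 → replaces 16 → [3, 4, 8]
9 → extends → [3, 4, 8, 9]
13 → extends → [3, 4, 8, 9, 13]
2 → replaces 3 → [2, 4, 8, 9, 13]
7 → replaces 8 → [2, 4, 7, 9, 13]
5 → replaces 7 → [2, 4, 5, 9, 13]
1 → replaces 2 → [1, 4, 5, 9, 13]
15 → extends → [1, 4, 5, 9, 13, 15]
14 → replaces 15 → [1, 4, 5, 9, 13, 14]
12 → replaces 13 → [1, 4, 5, 9, 12, 14]
Six tails, so the longest strictly increasing subsequence has length 6 (e.g. 3, 6, 8, 9, 13, 15).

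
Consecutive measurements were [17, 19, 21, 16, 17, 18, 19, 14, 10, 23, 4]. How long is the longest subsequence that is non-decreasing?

5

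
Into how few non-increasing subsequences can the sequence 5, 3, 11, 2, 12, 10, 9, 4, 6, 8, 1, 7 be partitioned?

Place each on the leftmost legal pile:
5 → new pile 1 (tops now [5])
3 → pile 1 (tops now [3])
11 → new pile 2 (tops now [3, 11])
2 → pile 1 (tops now [2, 11])
12 → new pile 3 (tops now [2, 11, 12])
10 → pile 2 (tops now [2, 10, 12])
9 → pile 2 (tops now [2, 9, 12])
4 → pile 2 (tops now [2, 4, 12])
6 → pile 3 (tops now [2, 4, 6])
8 → new pile 4 (tops now [2, 4, 6, 8])
1 → pile 1 (tops now [1, 4, 6, 8])
7 → pile 4 (tops now [1, 4, 6, 7])
Four piles.

4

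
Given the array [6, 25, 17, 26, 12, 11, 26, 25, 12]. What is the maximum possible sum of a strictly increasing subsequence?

Let S[i] be the best sum of a strictly increasing subsequence ending at i:
i:      1  2  3  4  5  6  7  8  9
a[i]:   6 25 17 26 12 11 26 25 12
S:      6 31 23 57 18 17 57 48 29
Maximum is 57 (e.g. 6 + 25 + 26).

57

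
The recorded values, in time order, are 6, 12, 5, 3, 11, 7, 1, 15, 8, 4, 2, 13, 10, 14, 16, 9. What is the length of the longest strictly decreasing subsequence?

5

Negate each value so 'decreasing' becomes 'increasing', then run patience tails on the negated sequence:
-6 → extends → [-6]
-12 → replaces -6 → [-12]
-5 → extends → [-12, -5]
-3 → extends → [-12, -5, -3]
-11 → replaces -5 → [-12, -11, -3]
-7 → replaces -3 → [-12, -11, -7]
-1 → extends → [-12, -11, -7, -1]
-15 → replaces -12 → [-15, -11, -7, -1]
-8 → replaces -7 → [-15, -11, -8, -1]
-4 → replaces -1 → [-15, -11, -8, -4]
-2 → extends → [-15, -11, -8, -4, -2]
-13 → replaces -11 → [-15, -13, -8, -4, -2]
-10 → replaces -8 → [-15, -13, -10, -4, -2]
-14 → replaces -13 → [-15, -14, -10, -4, -2]
-16 → replaces -15 → [-16, -14, -10, -4, -2]
-9 → replaces -4 → [-16, -14, -10, -9, -2]
Five tails, so the longest strictly decreasing subsequence of the original has length 5.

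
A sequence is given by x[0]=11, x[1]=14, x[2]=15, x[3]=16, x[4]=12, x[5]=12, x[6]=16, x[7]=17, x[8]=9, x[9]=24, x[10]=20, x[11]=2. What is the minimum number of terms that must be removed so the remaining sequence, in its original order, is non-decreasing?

Fewest deletions = n − (longest non-decreasing subsequence).
i:      0  1  2  3  4  5  6  7  8  9 10 11
x[i]:  11 14 15 16 12 12 16 17  9 24 20  2
dp:     1  2  3  4  2  3  5  6  1  7  7  1
max dp = 7, so deletions = 12 − 7 = 5.

5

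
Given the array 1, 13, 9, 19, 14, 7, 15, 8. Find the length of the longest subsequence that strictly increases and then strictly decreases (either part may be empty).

5

inc[i] = longest strictly increasing subsequence ending at i; dec[i] = longest strictly decreasing subsequence starting at i:
i:      1  2  3  4  5  6  7  8
a[i]:   1 13  9 19 14  7 15  8
inc:    1  2  2  3  3  2  4  3
dec:    1  3  2  3  2  1  2  1
Best peak at i=4 (value 19): inc=3, dec=3, length 3+3−1 = 5.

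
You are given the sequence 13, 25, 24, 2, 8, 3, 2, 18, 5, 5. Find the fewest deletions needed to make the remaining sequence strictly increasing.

Fewest deletions = n − (longest strictly increasing subsequence).
Patience tails:
13 → extends → [13]
25 → extends → [13, 25]
24 → replaces 25 → [13, 24]
2 → replaces 13 → [2, 24]
8 → replaces 24 → [2, 8]
3 → replaces 8 → [2, 3]
2 → already a tail → [2, 3]
18 → extends → [2, 3, 18]
5 → replaces 18 → [2, 3, 5]
5 → already a tail → [2, 3, 5]
Longest strictly increasing subsequence has length 3, so deletions = 10 − 3 = 7.

7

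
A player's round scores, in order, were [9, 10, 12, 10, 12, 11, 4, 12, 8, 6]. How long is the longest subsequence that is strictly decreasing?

Negate each value so 'decreasing' becomes 'increasing', then run patience tails on the negated sequence:
-9 → extends → [-9]
-10 → replaces -9 → [-10]
-12 → replaces -10 → [-12]
-10 → extends → [-12, -10]
-12 → already a tail → [-12, -10]
-11 → replaces -10 → [-12, -11]
-4 → extends → [-12, -11, -4]
-12 → already a tail → [-12, -11, -4]
-8 → replaces -4 → [-12, -11, -8]
-6 → extends → [-12, -11, -8, -6]
Four tails, so the longest strictly decreasing subsequence of the original has length 4.

4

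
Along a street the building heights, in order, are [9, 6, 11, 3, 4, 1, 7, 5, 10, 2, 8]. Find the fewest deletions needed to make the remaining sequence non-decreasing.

7

Fewest deletions = n − (longest non-decreasing subsequence).
i:      1  2  3  4  5  6  7  8  9 10 11
a[i]:   9  6 11  3  4  1  7  5 10  2  8
dp:     1  1  2  1  2  1  3  3  4  2  4
max dp = 4, so deletions = 11 − 4 = 7.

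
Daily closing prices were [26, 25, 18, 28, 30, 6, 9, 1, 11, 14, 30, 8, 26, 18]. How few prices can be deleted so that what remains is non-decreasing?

9

Fewest deletions = n − (longest non-decreasing subsequence).
i:      1  2  3  4  5  6  7  8  9 10 11 12 13 14
a[i]:  26 25 18 28 30  6  9  1 11 14 30  8 26 18
dp:     1  1  1  2  3  1  2  1  3  4  5  2  5  5
max dp = 5, so deletions = 14 − 5 = 9.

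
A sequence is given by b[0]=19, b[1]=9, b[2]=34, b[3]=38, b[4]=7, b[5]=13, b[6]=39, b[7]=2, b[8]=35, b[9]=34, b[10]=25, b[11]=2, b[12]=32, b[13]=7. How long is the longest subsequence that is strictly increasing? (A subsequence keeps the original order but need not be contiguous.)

Track the smallest tail for each achievable length (strict):
19 → extends → [19]
9 → replaces 19 → [9]
34 → extends → [9, 34]
38 → extends → [9, 34, 38]
7 → replaces 9 → [7, 34, 38]
13 → replaces 34 → [7, 13, 38]
39 → extends → [7, 13, 38, 39]
2 → replaces 7 → [2, 13, 38, 39]
35 → replaces 38 → [2, 13, 35, 39]
34 → replaces 35 → [2, 13, 34, 39]
25 → replaces 34 → [2, 13, 25, 39]
2 → already a tail → [2, 13, 25, 39]
32 → replaces 39 → [2, 13, 25, 32]
7 → replaces 13 → [2, 7, 25, 32]
Four tails, so the longest strictly increasing subsequence has length 4 (e.g. 19, 34, 38, 39).

4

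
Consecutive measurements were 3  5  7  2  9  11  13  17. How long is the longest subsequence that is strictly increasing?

7

Track the smallest tail for each achievable length (strict):
3 → extends → [3]
5 → extends → [3, 5]
7 → extends → [3, 5, 7]
2 → replaces 3 → [2, 5, 7]
9 → extends → [2, 5, 7, 9]
11 → extends → [2, 5, 7, 9, 11]
13 → extends → [2, 5, 7, 9, 11, 13]
17 → extends → [2, 5, 7, 9, 11, 13, 17]
Seven tails, so the longest strictly increasing subsequence has length 7 (e.g. 3, 5, 7, 9, 11, 13, 17).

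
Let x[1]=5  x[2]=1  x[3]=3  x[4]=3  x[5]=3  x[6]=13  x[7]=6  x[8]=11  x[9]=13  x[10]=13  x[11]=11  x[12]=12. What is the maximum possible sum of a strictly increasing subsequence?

35

Let S[i] be the best sum of a strictly increasing subsequence ending at i:
i:      1  2  3  4  5  6  7  8  9 10 11 12
x[i]:   5  1  3  3  3 13  6 11 13 13 11 12
S:      5  1  4  4  4 18 11 22 35 35 22 34
Maximum is 35 (e.g. 5 + 6 + 11 + 13).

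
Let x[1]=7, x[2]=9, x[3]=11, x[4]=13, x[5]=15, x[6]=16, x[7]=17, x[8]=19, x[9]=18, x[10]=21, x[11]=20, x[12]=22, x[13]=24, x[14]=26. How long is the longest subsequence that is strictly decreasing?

2

Negate each value so 'decreasing' becomes 'increasing', then run patience tails on the negated sequence:
-7 → extends → [-7]
-9 → replaces -7 → [-9]
-11 → replaces -9 → [-11]
-13 → replaces -11 → [-13]
-15 → replaces -13 → [-15]
-16 → replaces -15 → [-16]
-17 → replaces -16 → [-17]
-19 → replaces -17 → [-19]
-18 → extends → [-19, -18]
-21 → replaces -19 → [-21, -18]
-20 → replaces -18 → [-21, -20]
-22 → replaces -21 → [-22, -20]
-24 → replaces -22 → [-24, -20]
-26 → replaces -24 → [-26, -20]
Two tails, so the longest strictly decreasing subsequence of the original has length 2.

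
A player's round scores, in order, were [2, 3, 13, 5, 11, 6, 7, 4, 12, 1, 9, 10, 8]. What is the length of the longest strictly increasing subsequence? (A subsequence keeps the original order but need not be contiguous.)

Let dp[i] be the length of the longest such subsequence ending at index i:
i:      1  2  3  4  5  6  7  8  9 10 11 12 13
a[i]:   2  3 13  5 11  6  7  4 12  1  9 10  8
dp:     1  2  3  3  4  4  5  3  6  1  6  7  6
Maximum dp value is 7.

7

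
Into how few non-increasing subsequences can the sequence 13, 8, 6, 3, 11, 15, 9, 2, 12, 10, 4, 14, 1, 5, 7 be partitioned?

The minimum number of non-increasing subsequences covering a sequence equals the length of its longest strictly increasing subsequence.
LIS length is 4 (e.g. 8, 11, 12, 14), so 4 piles are needed.

4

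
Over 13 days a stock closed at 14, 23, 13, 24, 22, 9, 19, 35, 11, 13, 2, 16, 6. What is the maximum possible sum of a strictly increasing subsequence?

96

Let S[i] be the best sum of a strictly increasing subsequence ending at i:
i:      1  2  3  4  5  6  7  8  9 10 11 12 13
a[i]:  14 23 13 24 22  9 19 35 11 13  2 16  6
S:     14 37 13 61 36  9 33 96 20 33  2 49  8
Maximum is 96 (e.g. 14 + 23 + 24 + 35).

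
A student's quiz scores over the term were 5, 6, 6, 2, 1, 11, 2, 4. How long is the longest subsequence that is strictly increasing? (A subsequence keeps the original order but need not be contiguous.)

Let dp[i] be the length of the longest such subsequence ending at index i:
i:      1  2  3  4  5  6  7  8
a[i]:   5  6  6  2  1 11  2  4
dp:     1  2  2  1  1  3  2  3
Maximum dp value is 3.

3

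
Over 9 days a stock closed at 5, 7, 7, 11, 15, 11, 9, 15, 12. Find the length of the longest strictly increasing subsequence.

Track the smallest tail for each achievable length (strict):
5 → extends → [5]
7 → extends → [5, 7]
7 → already a tail → [5, 7]
11 → extends → [5, 7, 11]
15 → extends → [5, 7, 11, 15]
11 → already a tail → [5, 7, 11, 15]
9 → replaces 11 → [5, 7, 9, 15]
15 → already a tail → [5, 7, 9, 15]
12 → replaces 15 → [5, 7, 9, 12]
Four tails, so the longest strictly increasing subsequence has length 4 (e.g. 5, 7, 11, 15).

4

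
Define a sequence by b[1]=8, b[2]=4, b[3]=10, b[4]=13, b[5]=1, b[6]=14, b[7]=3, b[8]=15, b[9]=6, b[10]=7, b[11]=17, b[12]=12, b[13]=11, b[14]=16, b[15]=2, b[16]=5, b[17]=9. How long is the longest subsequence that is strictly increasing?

6

Track the smallest tail for each achievable length (strict):
8 → extends → [8]
4 → replaces 8 → [4]
10 → extends → [4, 10]
13 → extends → [4, 10, 13]
1 → replaces 4 → [1, 10, 13]
14 → extends → [1, 10, 13, 14]
3 → replaces 10 → [1, 3, 13, 14]
15 → extends → [1, 3, 13, 14, 15]
6 → replaces 13 → [1, 3, 6, 14, 15]
7 → replaces 14 → [1, 3, 6, 7, 15]
17 → extends → [1, 3, 6, 7, 15, 17]
12 → replaces 15 → [1, 3, 6, 7, 12, 17]
11 → replaces 12 → [1, 3, 6, 7, 11, 17]
16 → replaces 17 → [1, 3, 6, 7, 11, 16]
2 → replaces 3 → [1, 2, 6, 7, 11, 16]
5 → replaces 6 → [1, 2, 5, 7, 11, 16]
9 → replaces 11 → [1, 2, 5, 7, 9, 16]
Six tails, so the longest strictly increasing subsequence has length 6 (e.g. 8, 10, 13, 14, 15, 17).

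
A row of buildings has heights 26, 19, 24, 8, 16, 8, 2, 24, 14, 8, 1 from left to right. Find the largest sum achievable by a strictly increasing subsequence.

48

Let S[i] be the best sum of a strictly increasing subsequence ending at i:
i:      1  2  3  4  5  6  7  8  9 10 11
a[i]:  26 19 24  8 16  8  2 24 14  8  1
S:     26 19 43  8 24  8  2 48 22 10  1
Maximum is 48 (e.g. 8 + 16 + 24).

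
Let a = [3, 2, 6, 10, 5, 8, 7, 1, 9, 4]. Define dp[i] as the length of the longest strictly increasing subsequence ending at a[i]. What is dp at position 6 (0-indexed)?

dp[i] = 1 + max{dp[j] : j<i, a[j]<a[i]} (or 1 if no such j):
i:      0  1  2  3  4  5  6  7  8  9
a[i]:   3  2  6 10  5  8  7  1  9  4
dp:     1  1  2  3  2  3  3  1  4  2
At index 6 the value is 3.

3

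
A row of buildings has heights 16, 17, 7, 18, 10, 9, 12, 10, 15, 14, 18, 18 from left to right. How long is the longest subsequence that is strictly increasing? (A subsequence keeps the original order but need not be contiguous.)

Let dp[i] be the length of the longest such subsequence ending at index i:
i:      1  2  3  4  5  6  7  8  9 10 11 12
a[i]:  16 17  7 18 10  9 12 10 15 14 18 18
dp:     1  2  1  3  2  2  3  3  4  4  5  5
Maximum dp value is 5.

5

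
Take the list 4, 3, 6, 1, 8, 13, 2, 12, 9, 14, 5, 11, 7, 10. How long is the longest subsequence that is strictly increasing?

Track the smallest tail for each achievable length (strict):
4 → extends → [4]
3 → replaces 4 → [3]
6 → extends → [3, 6]
1 → replaces 3 → [1, 6]
8 → extends → [1, 6, 8]
13 → extends → [1, 6, 8, 13]
2 → replaces 6 → [1, 2, 8, 13]
12 → replaces 13 → [1, 2, 8, 12]
9 → replaces 12 → [1, 2, 8, 9]
14 → extends → [1, 2, 8, 9, 14]
5 → replaces 8 → [1, 2, 5, 9, 14]
11 → replaces 14 → [1, 2, 5, 9, 11]
7 → replaces 9 → [1, 2, 5, 7, 11]
10 → replaces 11 → [1, 2, 5, 7, 10]
Five tails, so the longest strictly increasing subsequence has length 5 (e.g. 4, 6, 8, 13, 14).

5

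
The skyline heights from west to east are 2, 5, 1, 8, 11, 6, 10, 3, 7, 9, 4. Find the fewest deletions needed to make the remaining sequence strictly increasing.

6

Fewest deletions = n − (longest strictly increasing subsequence).
Patience tails:
2 → extends → [2]
5 → extends → [2, 5]
1 → replaces 2 → [1, 5]
8 → extends → [1, 5, 8]
11 → extends → [1, 5, 8, 11]
6 → replaces 8 → [1, 5, 6, 11]
10 → replaces 11 → [1, 5, 6, 10]
3 → replaces 5 → [1, 3, 6, 10]
7 → replaces 10 → [1, 3, 6, 7]
9 → extends → [1, 3, 6, 7, 9]
4 → replaces 6 → [1, 3, 4, 7, 9]
Longest strictly increasing subsequence has length 5, so deletions = 11 − 5 = 6.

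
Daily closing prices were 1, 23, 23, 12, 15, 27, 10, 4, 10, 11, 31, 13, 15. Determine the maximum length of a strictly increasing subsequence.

Track the smallest tail for each achievable length (strict):
1 → extends → [1]
23 → extends → [1, 23]
23 → already a tail → [1, 23]
12 → replaces 23 → [1, 12]
15 → extends → [1, 12, 15]
27 → extends → [1, 12, 15, 27]
10 → replaces 12 → [1, 10, 15, 27]
4 → replaces 10 → [1, 4, 15, 27]
10 → replaces 15 → [1, 4, 10, 27]
11 → replaces 27 → [1, 4, 10, 11]
31 → extends → [1, 4, 10, 11, 31]
13 → replaces 31 → [1, 4, 10, 11, 13]
15 → extends → [1, 4, 10, 11, 13, 15]
Six tails, so the longest strictly increasing subsequence has length 6 (e.g. 1, 4, 10, 11, 13, 15).

6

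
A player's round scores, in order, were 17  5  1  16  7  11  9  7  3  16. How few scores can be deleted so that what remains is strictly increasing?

Fewest deletions = n − (longest strictly increasing subsequence).
i:      1  2  3  4  5  6  7  8  9 10
a[i]:  17  5  1 16  7 11  9  7  3 16
dp:     1  1  1  2  2  3  3  2  2  4
max dp = 4, so deletions = 10 − 4 = 6.

6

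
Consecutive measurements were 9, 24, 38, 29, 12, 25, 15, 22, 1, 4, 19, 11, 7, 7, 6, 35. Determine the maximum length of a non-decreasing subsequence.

5

Track the smallest tail for each achievable length (allowing ties):
9 → extends → [9]
24 → extends → [9, 24]
38 → extends → [9, 24, 38]
29 → replaces 38 → [9, 24, 29]
12 → replaces 24 → [9, 12, 29]
25 → replaces 29 → [9, 12, 25]
15 → replaces 25 → [9, 12, 15]
22 → extends → [9, 12, 15, 22]
1 → replaces 9 → [1, 12, 15, 22]
4 → replaces 12 → [1, 4, 15, 22]
19 → replaces 22 → [1, 4, 15, 19]
11 → replaces 15 → [1, 4, 11, 19]
7 → replaces 11 → [1, 4, 7, 19]
7 → replaces 19 → [1, 4, 7, 7]
6 → replaces 7 → [1, 4, 6, 7]
35 → extends → [1, 4, 6, 7, 35]
Five tails, so the longest non-decreasing subsequence has length 5 (e.g. 9, 12, 15, 22, 35).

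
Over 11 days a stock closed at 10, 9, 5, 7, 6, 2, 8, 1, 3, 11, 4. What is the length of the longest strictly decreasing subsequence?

6

Let dp[i] be the longest strictly decreasing subsequence ending at i:
i:      1  2  3  4  5  6  7  8  9 10 11
a[i]:  10  9  5  7  6  2  8  1  3 11  4
dp:     1  2  3  3  4  5  3  6  5  1  5
Maximum is 6.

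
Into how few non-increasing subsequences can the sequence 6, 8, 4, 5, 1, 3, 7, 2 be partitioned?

Place each on the leftmost legal pile:
6 → new pile 1 (tops now [6])
8 → new pile 2 (tops now [6, 8])
4 → pile 1 (tops now [4, 8])
5 → pile 2 (tops now [4, 5])
1 → pile 1 (tops now [1, 5])
3 → pile 2 (tops now [1, 3])
7 → new pile 3 (tops now [1, 3, 7])
2 → pile 2 (tops now [1, 2, 7])
Three piles.

3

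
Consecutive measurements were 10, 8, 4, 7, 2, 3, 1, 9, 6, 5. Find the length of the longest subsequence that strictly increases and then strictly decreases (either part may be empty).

inc[i] = longest strictly increasing subsequence ending at i; dec[i] = longest strictly decreasing subsequence starting at i:
i:      1  2  3  4  5  6  7  8  9 10
a[i]:  10  8  4  7  2  3  1  9  6  5
inc:    1  1  1  2  1  2  1  3  3  3
dec:    5  4  3  3  2  2  1  3  2  1
Best peak at i=1 (value 10): inc=1, dec=5, length 1+5−1 = 5.

5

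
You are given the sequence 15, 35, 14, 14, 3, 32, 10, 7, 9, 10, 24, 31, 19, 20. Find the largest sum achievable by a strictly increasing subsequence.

Let S[i] be the best sum of a strictly increasing subsequence ending at i:
i:      1  2  3  4  5  6  7  8  9 10 11 12 13 14
a[i]:  15 35 14 14  3 32 10  7  9 10 24 31 19 20
S:     15 50 14 14  3 47 13 10 19 29 53 84 48 68
Maximum is 84 (e.g. 3 + 7 + 9 + 10 + 24 + 31).

84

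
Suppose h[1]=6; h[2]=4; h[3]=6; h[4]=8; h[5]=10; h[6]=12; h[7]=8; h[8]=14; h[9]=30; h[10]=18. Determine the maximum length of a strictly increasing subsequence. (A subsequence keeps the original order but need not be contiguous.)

7

Track the smallest tail for each achievable length (strict):
6 → extends → [6]
4 → replaces 6 → [4]
6 → extends → [4, 6]
8 → extends → [4, 6, 8]
10 → extends → [4, 6, 8, 10]
12 → extends → [4, 6, 8, 10, 12]
8 → already a tail → [4, 6, 8, 10, 12]
14 → extends → [4, 6, 8, 10, 12, 14]
30 → extends → [4, 6, 8, 10, 12, 14, 30]
18 → replaces 30 → [4, 6, 8, 10, 12, 14, 18]
Seven tails, so the longest strictly increasing subsequence has length 7 (e.g. 4, 6, 8, 10, 12, 14, 30).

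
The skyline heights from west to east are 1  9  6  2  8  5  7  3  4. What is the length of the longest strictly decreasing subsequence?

4

Negate each value so 'decreasing' becomes 'increasing', then run patience tails on the negated sequence:
-1 → extends → [-1]
-9 → replaces -1 → [-9]
-6 → extends → [-9, -6]
-2 → extends → [-9, -6, -2]
-8 → replaces -6 → [-9, -8, -2]
-5 → replaces -2 → [-9, -8, -5]
-7 → replaces -5 → [-9, -8, -7]
-3 → extends → [-9, -8, -7, -3]
-4 → replaces -3 → [-9, -8, -7, -4]
Four tails, so the longest strictly decreasing subsequence of the original has length 4.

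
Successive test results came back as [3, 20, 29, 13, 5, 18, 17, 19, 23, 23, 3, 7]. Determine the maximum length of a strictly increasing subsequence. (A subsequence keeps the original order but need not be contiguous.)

5

Let dp[i] be the length of the longest such subsequence ending at index i:
i:      1  2  3  4  5  6  7  8  9 10 11 12
a[i]:   3 20 29 13  5 18 17 19 23 23  3  7
dp:     1  2  3  2  2  3  3  4  5  5  1  3
Maximum dp value is 5.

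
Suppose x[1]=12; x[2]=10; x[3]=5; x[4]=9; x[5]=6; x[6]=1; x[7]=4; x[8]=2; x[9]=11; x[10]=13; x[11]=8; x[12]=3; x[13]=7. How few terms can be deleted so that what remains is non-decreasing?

9

Fewest deletions = n − (longest non-decreasing subsequence).
Patience tails:
12 → extends → [12]
10 → replaces 12 → [10]
5 → replaces 10 → [5]
9 → extends → [5, 9]
6 → replaces 9 → [5, 6]
1 → replaces 5 → [1, 6]
4 → replaces 6 → [1, 4]
2 → replaces 4 → [1, 2]
11 → extends → [1, 2, 11]
13 → extends → [1, 2, 11, 13]
8 → replaces 11 → [1, 2, 8, 13]
3 → replaces 8 → [1, 2, 3, 13]
7 → replaces 13 → [1, 2, 3, 7]
Longest non-decreasing subsequence has length 4, so deletions = 13 − 4 = 9.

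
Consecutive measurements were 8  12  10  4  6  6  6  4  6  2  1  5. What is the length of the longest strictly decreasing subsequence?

Let dp[i] be the longest strictly decreasing subsequence ending at i:
i:      1  2  3  4  5  6  7  8  9 10 11 12
a[i]:   8 12 10  4  6  6  6  4  6  2  1  5
dp:     1  1  2  3  3  3  3  4  3  5  6  4
Maximum is 6.

6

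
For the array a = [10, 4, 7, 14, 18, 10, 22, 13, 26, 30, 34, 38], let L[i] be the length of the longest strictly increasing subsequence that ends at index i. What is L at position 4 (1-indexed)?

3

dp[i] = 1 + max{dp[j] : j<i, a[j]<a[i]} (or 1 if no such j):
i:      1  2  3  4  5  6  7  8  9 10 11 12
a[i]:  10  4  7 14 18 10 22 13 26 30 34 38
dp:     1  1  2  3  4  3  5  4  6  7  8  9
At index 4 the value is 3.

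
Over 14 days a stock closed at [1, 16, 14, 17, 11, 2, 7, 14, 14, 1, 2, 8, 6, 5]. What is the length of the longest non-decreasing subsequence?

5

Let dp[i] be the length of the longest such subsequence ending at index i:
i:      1  2  3  4  5  6  7  8  9 10 11 12 13 14
a[i]:   1 16 14 17 11  2  7 14 14  1  2  8  6  5
dp:     1  2  2  3  2  2  3  4  5  2  3  4  4  4
Maximum dp value is 5.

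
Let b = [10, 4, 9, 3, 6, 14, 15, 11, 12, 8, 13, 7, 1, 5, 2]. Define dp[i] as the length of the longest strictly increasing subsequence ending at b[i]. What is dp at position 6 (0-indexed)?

dp[i] = 1 + max{dp[j] : j<i, b[j]<b[i]} (or 1 if no such j):
i:      0  1  2  3  4  5  6  7  8  9 10 11 12 13 14
b[i]:  10  4  9  3  6 14 15 11 12  8 13  7  1  5  2
dp:     1  1  2  1  2  3  4  3  4  3  5  3  1  2  2
At index 6 the value is 4.

4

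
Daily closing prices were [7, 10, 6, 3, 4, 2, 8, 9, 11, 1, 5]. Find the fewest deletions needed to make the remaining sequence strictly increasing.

Fewest deletions = n − (longest strictly increasing subsequence).
Patience tails:
7 → extends → [7]
10 → extends → [7, 10]
6 → replaces 7 → [6, 10]
3 → replaces 6 → [3, 10]
4 → replaces 10 → [3, 4]
2 → replaces 3 → [2, 4]
8 → extends → [2, 4, 8]
9 → extends → [2, 4, 8, 9]
11 → extends → [2, 4, 8, 9, 11]
1 → replaces 2 → [1, 4, 8, 9, 11]
5 → replaces 8 → [1, 4, 5, 9, 11]
Longest strictly increasing subsequence has length 5, so deletions = 11 − 5 = 6.

6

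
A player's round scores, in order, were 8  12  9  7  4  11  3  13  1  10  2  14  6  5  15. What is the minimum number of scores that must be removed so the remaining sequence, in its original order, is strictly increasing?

Fewest deletions = n − (longest strictly increasing subsequence).
Patience tails:
8 → extends → [8]
12 → extends → [8, 12]
9 → replaces 12 → [8, 9]
7 → replaces 8 → [7, 9]
4 → replaces 7 → [4, 9]
11 → extends → [4, 9, 11]
3 → replaces 4 → [3, 9, 11]
13 → extends → [3, 9, 11, 13]
1 → replaces 3 → [1, 9, 11, 13]
10 → replaces 11 → [1, 9, 10, 13]
2 → replaces 9 → [1, 2, 10, 13]
14 → extends → [1, 2, 10, 13, 14]
6 → replaces 10 → [1, 2, 6, 13, 14]
5 → replaces 6 → [1, 2, 5, 13, 14]
15 → extends → [1, 2, 5, 13, 14, 15]
Longest strictly increasing subsequence has length 6, so deletions = 15 − 6 = 9.

9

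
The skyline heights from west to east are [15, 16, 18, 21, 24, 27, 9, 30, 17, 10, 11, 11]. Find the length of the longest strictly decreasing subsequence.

3

Let dp[i] be the longest strictly decreasing subsequence ending at i:
i:      1  2  3  4  5  6  7  8  9 10 11 12
a[i]:  15 16 18 21 24 27  9 30 17 10 11 11
dp:     1  1  1  1  1  1  2  1  2  3  3  3
Maximum is 3.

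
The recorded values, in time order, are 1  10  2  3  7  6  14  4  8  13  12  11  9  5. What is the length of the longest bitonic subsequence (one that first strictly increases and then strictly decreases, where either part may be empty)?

inc[i] = longest strictly increasing subsequence ending at i; dec[i] = longest strictly decreasing subsequence starting at i:
i:      1  2  3  4  5  6  7  8  9 10 11 12 13 14
a[i]:   1 10  2  3  7  6 14  4  8 13 12 11  9  5
inc:    1  2  2  3  4  4  5  4  5  6  6  6  6  5
dec:    1  4  1  1  3  2  6  1  2  5  4  3  2  1
Best peak at i=7 (value 14): inc=5, dec=6, length 5+6−1 = 10.

10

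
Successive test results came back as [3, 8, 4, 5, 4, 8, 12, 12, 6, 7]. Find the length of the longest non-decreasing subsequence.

6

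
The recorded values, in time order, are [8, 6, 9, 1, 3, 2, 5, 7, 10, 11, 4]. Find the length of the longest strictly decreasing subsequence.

Negate each value so 'decreasing' becomes 'increasing', then run patience tails on the negated sequence:
-8 → extends → [-8]
-6 → extends → [-8, -6]
-9 → replaces -8 → [-9, -6]
-1 → extends → [-9, -6, -1]
-3 → replaces -1 → [-9, -6, -3]
-2 → extends → [-9, -6, -3, -2]
-5 → replaces -3 → [-9, -6, -5, -2]
-7 → replaces -6 → [-9, -7, -5, -2]
-10 → replaces -9 → [-10, -7, -5, -2]
-11 → replaces -10 → [-11, -7, -5, -2]
-4 → replaces -2 → [-11, -7, -5, -4]
Four tails, so the longest strictly decreasing subsequence of the original has length 4.

4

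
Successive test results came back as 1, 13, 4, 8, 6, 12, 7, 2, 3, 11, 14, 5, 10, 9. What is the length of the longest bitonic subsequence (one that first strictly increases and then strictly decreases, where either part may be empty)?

inc[i] = longest strictly increasing subsequence ending at i; dec[i] = longest strictly decreasing subsequence starting at i:
i:      1  2  3  4  5  6  7  8  9 10 11 12 13 14
a[i]:   1 13  4  8  6 12  7  2  3 11 14  5 10  9
inc:    1  2  2  3  3  4  4  2  3  5  6  4  5  5
dec:    1  5  2  3  2  4  2  1  1  3  3  1  2  1
Best peak at i=11 (value 14): inc=6, dec=3, length 6+3−1 = 8.

8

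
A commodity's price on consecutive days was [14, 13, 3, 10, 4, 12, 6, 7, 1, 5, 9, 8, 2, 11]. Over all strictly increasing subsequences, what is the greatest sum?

Let S[i] be the best sum of a strictly increasing subsequence ending at i:
i:      1  2  3  4  5  6  7  8  9 10 11 12 13 14
a[i]:  14 13  3 10  4 12  6  7  1  5  9  8  2 11
S:     14 13  3 13  7 25 13 20  1 12 29 28  3 40
Maximum is 40 (e.g. 3 + 4 + 6 + 7 + 9 + 11).

40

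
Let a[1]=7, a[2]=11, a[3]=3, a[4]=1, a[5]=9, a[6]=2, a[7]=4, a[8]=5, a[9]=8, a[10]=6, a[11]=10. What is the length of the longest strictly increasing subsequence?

Let dp[i] be the length of the longest such subsequence ending at index i:
i:      1  2  3  4  5  6  7  8  9 10 11
a[i]:   7 11  3  1  9  2  4  5  8  6 10
dp:     1  2  1  1  2  2  3  4  5  5  6
Maximum dp value is 6.

6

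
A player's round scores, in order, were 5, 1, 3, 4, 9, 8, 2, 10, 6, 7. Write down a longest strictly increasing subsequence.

1, 3, 4, 9, 10

Patience tails give the LIS length; then backtrack through the dp parents:
5 → extends → [5]
1 → replaces 5 → [1]
3 → extends → [1, 3]
4 → extends → [1, 3, 4]
9 → extends → [1, 3, 4, 9]
8 → replaces 9 → [1, 3, 4, 8]
2 → replaces 3 → [1, 2, 4, 8]
10 → extends → [1, 2, 4, 8, 10]
6 → replaces 8 → [1, 2, 4, 6, 10]
7 → replaces 10 → [1, 2, 4, 6, 7]
Length 5; one witness is 1, 3, 4, 9, 10.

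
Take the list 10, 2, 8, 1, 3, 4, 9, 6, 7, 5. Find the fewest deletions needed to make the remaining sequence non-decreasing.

Fewest deletions = n − (longest non-decreasing subsequence).
Patience tails:
10 → extends → [10]
2 → replaces 10 → [2]
8 → extends → [2, 8]
1 → replaces 2 → [1, 8]
3 → replaces 8 → [1, 3]
4 → extends → [1, 3, 4]
9 → extends → [1, 3, 4, 9]
6 → replaces 9 → [1, 3, 4, 6]
7 → extends → [1, 3, 4, 6, 7]
5 → replaces 6 → [1, 3, 4, 5, 7]
Longest non-decreasing subsequence has length 5, so deletions = 10 − 5 = 5.

5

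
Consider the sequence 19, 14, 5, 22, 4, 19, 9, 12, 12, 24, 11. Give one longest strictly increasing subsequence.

Patience tails give the LIS length; then backtrack through the dp parents:
19 → extends → [19]
14 → replaces 19 → [14]
5 → replaces 14 → [5]
22 → extends → [5, 22]
4 → replaces 5 → [4, 22]
19 → replaces 22 → [4, 19]
9 → replaces 19 → [4, 9]
12 → extends → [4, 9, 12]
12 → already a tail → [4, 9, 12]
24 → extends → [4, 9, 12, 24]
11 → replaces 12 → [4, 9, 11, 24]
Length 4; one witness is 5, 9, 12, 24.

5, 9, 12, 24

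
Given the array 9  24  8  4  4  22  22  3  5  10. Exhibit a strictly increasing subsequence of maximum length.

4, 5, 10

Patience tails give the LIS length; then backtrack through the dp parents:
9 → extends → [9]
24 → extends → [9, 24]
8 → replaces 9 → [8, 24]
4 → replaces 8 → [4, 24]
4 → already a tail → [4, 24]
22 → replaces 24 → [4, 22]
22 → already a tail → [4, 22]
3 → replaces 4 → [3, 22]
5 → replaces 22 → [3, 5]
10 → extends → [3, 5, 10]
Length 3; one witness is 4, 5, 10.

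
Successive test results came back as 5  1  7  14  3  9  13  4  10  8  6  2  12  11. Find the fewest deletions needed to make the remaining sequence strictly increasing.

Fewest deletions = n − (longest strictly increasing subsequence).
i:      1  2  3  4  5  6  7  8  9 10 11 12 13 14
a[i]:   5  1  7 14  3  9 13  4 10  8  6  2 12 11
dp:     1  1  2  3  2  3  4  3  4  4  4  2  5  5
max dp = 5, so deletions = 14 − 5 = 9.

9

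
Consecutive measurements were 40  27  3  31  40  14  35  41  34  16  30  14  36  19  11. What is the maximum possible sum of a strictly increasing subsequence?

Let S[i] be the best sum of a strictly increasing subsequence ending at i:
i:       1   2   3   4   5   6   7   8   9  10  11  12  13  14  15
a[i]:   40  27   3  31  40  14  35  41  34  16  30  14  36  19  11
S:      40  27   3  58  98  17  93 139  92  33  63  17 129  52  14
Maximum is 139 (e.g. 27 + 31 + 40 + 41).

139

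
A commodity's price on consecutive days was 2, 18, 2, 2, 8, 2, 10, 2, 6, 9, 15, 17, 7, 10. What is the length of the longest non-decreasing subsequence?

9

Let dp[i] be the length of the longest such subsequence ending at index i:
i:      1  2  3  4  5  6  7  8  9 10 11 12 13 14
a[i]:   2 18  2  2  8  2 10  2  6  9 15 17  7 10
dp:     1  2  2  3  4  4  5  5  6  7  8  9  7  8
Maximum dp value is 9.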